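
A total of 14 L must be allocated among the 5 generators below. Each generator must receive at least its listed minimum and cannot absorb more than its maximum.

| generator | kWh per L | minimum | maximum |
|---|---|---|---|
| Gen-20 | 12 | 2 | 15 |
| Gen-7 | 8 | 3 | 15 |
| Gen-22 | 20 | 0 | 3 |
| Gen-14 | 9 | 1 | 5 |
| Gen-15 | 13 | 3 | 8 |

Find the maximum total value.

182

Meeting every minimum uses 2+3+0+1+3 = 9 L, leaving 5.
Rank by kWh per L: Gen-22 20 > Gen-15 13 > Gen-20 12 > Gen-14 9 > Gen-7 8.
Give Gen-22 3 more to hit its cap of 3 → 2 left.
Gen-15 has room for 5 more but only 2 remain, so it gets 5.
Total = 12×2 + 8×3 + 20×3 + 9×1 + 13×5 = 182.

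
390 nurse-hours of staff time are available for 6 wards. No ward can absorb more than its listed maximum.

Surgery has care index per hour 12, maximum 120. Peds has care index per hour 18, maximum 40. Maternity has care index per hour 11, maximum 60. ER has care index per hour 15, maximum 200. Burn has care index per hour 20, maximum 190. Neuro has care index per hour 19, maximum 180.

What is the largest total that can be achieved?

7580

Order the wards by care index per hour: Burn 20 > Neuro 19 > Peds 18 > ER 15 > Surgery 12 > Maternity 11.
Give Burn 190 to hit its cap of 190 — 200 left.
Give Neuro 180 to hit its cap of 180 — 20 left.
Peds has room for 40 but only 20 remain, so it gets 20.
Total = 18×20 + 20×190 + 19×180 = 7580.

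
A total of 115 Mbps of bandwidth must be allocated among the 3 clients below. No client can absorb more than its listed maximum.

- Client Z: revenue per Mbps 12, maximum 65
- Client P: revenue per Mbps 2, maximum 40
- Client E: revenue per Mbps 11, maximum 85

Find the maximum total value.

Order the clients by revenue per Mbps: Client Z 12 > Client E 11 > Client P 2.
Client Z: +65 to 65 (cap) — 50 left.
Only 50 left; Client E takes them to reach 50.
Total = 12×65 + 11×50 = 1330.

1330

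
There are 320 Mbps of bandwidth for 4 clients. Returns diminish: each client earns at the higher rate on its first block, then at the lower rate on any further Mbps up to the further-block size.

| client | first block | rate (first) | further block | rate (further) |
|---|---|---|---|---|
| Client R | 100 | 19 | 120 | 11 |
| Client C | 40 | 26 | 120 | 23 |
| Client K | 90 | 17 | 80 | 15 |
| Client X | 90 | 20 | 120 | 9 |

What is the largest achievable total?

6930

Rank every tier by rate: Client C/tier1 26 > Client C/tier2 23 > Client X/tier1 20 > Client R/tier1 19 > Client K/tier1 17 > Client K/tier2 15 > Client R/tier2 11 > Client X/tier2 9.
Fill Client C tier1 block (40 at 26) ; 280 left.
Fill Client C tier2 block (120 at 23) ; 160 left.
Client X tier1 at 20: fill all 90 ; 70 left.
Client R/tier1: +70 of 100 at 19; pool empty.
Total = 26×40 + 23×120 + 20×90 + 19×70 = 6930.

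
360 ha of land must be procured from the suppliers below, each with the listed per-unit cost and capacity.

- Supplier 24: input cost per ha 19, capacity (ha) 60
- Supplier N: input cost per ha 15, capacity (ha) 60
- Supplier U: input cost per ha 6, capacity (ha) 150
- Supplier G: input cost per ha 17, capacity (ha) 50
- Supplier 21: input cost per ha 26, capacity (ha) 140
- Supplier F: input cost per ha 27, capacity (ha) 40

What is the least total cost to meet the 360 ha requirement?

4830

Use suppliers in increasing cost order.
Supplier U (6): use full 150 → 210 ha to go.
Supplier N at 15: take all 60 ha → 150 still needed.
Supplier G (17): use full 50 → 100 ha to go.
Supplier 24 (19): use full 60 → 40 ha to go.
Take 40 from Supplier 21 at 26 to finish.
Supplier F: unused.
Cost = 150×6 + 60×15 + 50×17 + 60×19 + 40×26 = 4830.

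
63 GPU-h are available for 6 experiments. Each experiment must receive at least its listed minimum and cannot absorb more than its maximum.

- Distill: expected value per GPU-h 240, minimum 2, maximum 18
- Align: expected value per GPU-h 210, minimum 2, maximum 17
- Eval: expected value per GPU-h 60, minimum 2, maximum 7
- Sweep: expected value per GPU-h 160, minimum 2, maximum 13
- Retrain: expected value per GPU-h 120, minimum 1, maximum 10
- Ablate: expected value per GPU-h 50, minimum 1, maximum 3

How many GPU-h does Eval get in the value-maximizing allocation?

Meeting every minimum uses 2+2+2+2+1+1 = 10 GPU-h, leaving 53.
Rank by expected value per GPU-h: Distill 240 > Align 210 > Sweep 160 > Retrain 120 > Eval 60 > Ablate 50.
Distill takes 16 more to reach its cap of 18 → 37 left.
Align: +15 to 17 (cap) → 22 left.
Sweep takes 11 more to reach its cap of 13 → 11 left.
Retrain: +9 to 10 (cap) → 2 left.
Only 2 left; Eval takes them to reach 4.

4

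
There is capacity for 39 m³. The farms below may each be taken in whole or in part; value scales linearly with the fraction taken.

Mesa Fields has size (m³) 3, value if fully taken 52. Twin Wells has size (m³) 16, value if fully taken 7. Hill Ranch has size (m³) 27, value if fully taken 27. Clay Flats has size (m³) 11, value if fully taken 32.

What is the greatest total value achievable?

Sort by value density: Mesa Fields 52/3≈17.3, Clay Flats 32/11≈2.91, Hill Ranch 27/27≈1, Twin Wells 7/16≈0.438.
All 3 m³ of Mesa Fields fit (value 52) — 36 remain.
Take all of Clay Flats (11 m³, value 32) — 25 m³ left.
Only 25 m³ remain; take 25/27 of Hill Ranch for value 27×25/27 = 25.
Total value = 109.

109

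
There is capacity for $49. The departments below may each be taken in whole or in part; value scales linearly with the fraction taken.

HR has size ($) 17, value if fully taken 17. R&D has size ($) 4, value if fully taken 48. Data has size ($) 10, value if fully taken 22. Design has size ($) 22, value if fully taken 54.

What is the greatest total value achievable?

Rank by value-to-size ratio: R&D 48/4≈12, Design 54/22≈2.45, Data 22/10≈2.2, HR 17/17≈1.
All 4 $ of R&D fit (value 48) — 45 remain.
All 22 $ of Design fit (value 54) — 23 remain.
All 10 $ of Data fit (value 22) — 13 remain.
Fill the last 13 $ with part of HR: 13/17 of it earns 13.
Total value = 137.

137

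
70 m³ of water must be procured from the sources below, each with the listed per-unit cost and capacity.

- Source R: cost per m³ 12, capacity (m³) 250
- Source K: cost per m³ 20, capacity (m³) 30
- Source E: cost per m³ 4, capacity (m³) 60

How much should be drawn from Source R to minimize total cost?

10

Use sources in increasing cost order.
Take 60 from Source E at 4 ; need 10 more.
Source R (12): take the remaining 10 ; done.
Source K: unused.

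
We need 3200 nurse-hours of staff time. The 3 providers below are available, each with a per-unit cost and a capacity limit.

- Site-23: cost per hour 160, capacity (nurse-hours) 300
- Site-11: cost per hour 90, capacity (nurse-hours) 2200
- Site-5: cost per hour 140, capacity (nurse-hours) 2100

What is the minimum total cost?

Use providers in increasing cost order.
Take 2200 from Site-11 at 90 — need 1000 more.
Site-5 at 140: take 1000 of its 2100 — requirement met.
Site-23: unused.
Cost = 2200×90 + 1000×140 = 338000.

338000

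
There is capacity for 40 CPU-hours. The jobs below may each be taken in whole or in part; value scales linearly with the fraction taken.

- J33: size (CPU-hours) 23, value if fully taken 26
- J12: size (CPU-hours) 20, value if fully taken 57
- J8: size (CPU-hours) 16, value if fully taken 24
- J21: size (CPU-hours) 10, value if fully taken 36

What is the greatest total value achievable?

Best value per unit of size first: J21 36/10≈3.6, J12 57/20≈2.85, J8 24/16≈1.5, J33 26/23≈1.13.
Take all of J21 (10 CPU-hours, value 36) → 30 CPU-hours left.
Take all of J12 (20 CPU-hours, value 57) → 10 CPU-hours left.
10 CPU-hours left: a 10/16 share of J8 gives 24×10/16 = 15.
Total value = 108.

108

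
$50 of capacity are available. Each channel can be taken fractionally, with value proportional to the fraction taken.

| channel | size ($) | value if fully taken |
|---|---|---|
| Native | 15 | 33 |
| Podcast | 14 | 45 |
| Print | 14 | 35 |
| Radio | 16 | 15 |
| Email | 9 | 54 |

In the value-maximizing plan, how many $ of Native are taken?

Rank by value-to-size ratio: Email 54/9≈6, Podcast 45/14≈3.21, Print 35/14≈2.5, Native 33/15≈2.2, Radio 15/16≈0.938.
Take all of Email (9 $, value 54) — 41 $ left.
All 14 $ of Podcast fit (value 45) — 27 remain.
Print: take in full, 14 $ for value 35 — 13 left.
13 $ left: a 13/15 share of Native gives 33×13/15 = 28.6.

13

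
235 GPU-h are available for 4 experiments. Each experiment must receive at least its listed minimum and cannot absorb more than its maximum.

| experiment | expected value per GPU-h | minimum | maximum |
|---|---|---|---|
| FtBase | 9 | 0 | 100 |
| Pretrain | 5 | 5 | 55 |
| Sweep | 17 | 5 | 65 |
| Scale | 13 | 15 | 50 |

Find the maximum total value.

Meeting every minimum uses 0+5+5+15 = 25 GPU-h, leaving 210.
Highest expected value per GPU-h first: Sweep 17 > Scale 13 > FtBase 9 > Pretrain 5.
Give Sweep 60 more to hit its cap of 65 → 150 left.
Scale takes 35 more to reach its cap of 50 → 115 left.
Give FtBase 100 more to hit its cap of 100 → 15 left.
Pretrain: +15 (room for 50) → 20. Pool exhausted.
Total = 9×100 + 5×20 + 17×65 + 13×50 = 2755.

2755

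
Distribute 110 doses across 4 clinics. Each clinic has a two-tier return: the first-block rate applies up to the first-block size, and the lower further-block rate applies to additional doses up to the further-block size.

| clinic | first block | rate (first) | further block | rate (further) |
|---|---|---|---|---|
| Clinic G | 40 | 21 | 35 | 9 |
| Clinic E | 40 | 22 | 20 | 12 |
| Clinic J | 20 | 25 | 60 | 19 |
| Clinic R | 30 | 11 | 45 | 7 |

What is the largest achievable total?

2410

Rank every tier by rate: Clinic J/tier1 25 > Clinic E/tier1 22 > Clinic G/tier1 21 > Clinic J/tier2 19 > Clinic E/tier2 12 > Clinic R/tier1 11 > Clinic G/tier2 9 > Clinic R/tier2 7.
Clinic J tier1 at 25: fill all 20 — 90 left.
Fill Clinic E tier1 block (40 at 22) — 50 left.
Clinic G/tier1 (21): +40 — 10 left.
Clinic J tier2 at 19: only 10 left, fill 10.
Total = 25×20 + 22×40 + 21×40 + 19×10 = 2410.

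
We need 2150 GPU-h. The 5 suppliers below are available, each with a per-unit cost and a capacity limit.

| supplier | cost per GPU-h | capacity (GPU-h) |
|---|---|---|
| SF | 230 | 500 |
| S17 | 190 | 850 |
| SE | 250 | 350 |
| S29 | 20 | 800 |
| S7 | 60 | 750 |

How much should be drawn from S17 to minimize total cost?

Cheapest first:
Take 800 from S29 at 20 ; need 1350 more.
Take 750 from S7 at 60 ; need 600 more.
S17 at 190: take 600 of its 850 ; requirement met.
SF, SE: unused.

600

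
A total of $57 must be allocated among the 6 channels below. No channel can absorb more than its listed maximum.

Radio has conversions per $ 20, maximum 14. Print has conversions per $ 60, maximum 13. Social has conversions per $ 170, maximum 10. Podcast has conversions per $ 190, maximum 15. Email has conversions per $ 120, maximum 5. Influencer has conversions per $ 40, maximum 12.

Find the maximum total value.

6450

Order the channels by conversions per $: Podcast 190 > Social 170 > Email 120 > Print 60 > Influencer 40 > Radio 20.
Podcast: +15 to 15 (cap) → 42 left.
Social takes 10 to reach its cap of 10 → 32 left.
Give Email 5 to hit its cap of 5 → 27 left.
Print takes 13 to reach its cap of 13 → 14 left.
Influencer takes 12 to reach its cap of 12 → 2 left.
Radio: +2 (room for 14) → 2. Pool exhausted.
Total = 20×2 + 60×13 + 170×10 + 190×15 + 120×5 + 40×12 = 6450.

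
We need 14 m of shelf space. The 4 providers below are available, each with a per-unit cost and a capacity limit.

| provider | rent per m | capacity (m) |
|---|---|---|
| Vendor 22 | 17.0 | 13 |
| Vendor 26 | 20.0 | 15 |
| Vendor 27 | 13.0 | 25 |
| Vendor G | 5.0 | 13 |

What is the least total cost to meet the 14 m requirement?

78

Fill from the cheapest provider first.
Take 13 from Vendor G at 5.0 ; need 1 more.
Vendor 27 at 13.0: take 1 of its 25 ; requirement met.
Vendor 22, Vendor 26: unused.
Cost = 13×5.0 + 1×13.0 = 78.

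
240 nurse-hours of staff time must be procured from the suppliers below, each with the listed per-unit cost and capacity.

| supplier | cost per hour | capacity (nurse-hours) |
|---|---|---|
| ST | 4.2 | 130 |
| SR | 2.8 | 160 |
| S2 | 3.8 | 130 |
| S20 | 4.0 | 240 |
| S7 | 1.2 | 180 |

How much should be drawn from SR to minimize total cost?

60

Fill from the cheapest supplier first.
Take 180 from S7 at 1.2 → need 60 more.
SR at 2.8: take 60 of its 160 → requirement met.
S2, S20, ST: unused.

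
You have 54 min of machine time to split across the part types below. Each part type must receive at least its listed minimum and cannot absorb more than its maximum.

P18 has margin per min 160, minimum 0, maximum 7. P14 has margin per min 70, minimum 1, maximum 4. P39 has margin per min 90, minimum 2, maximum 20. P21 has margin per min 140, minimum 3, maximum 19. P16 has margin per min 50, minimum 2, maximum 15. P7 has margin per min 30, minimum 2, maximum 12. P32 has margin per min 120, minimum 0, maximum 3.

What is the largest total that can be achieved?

Meeting every minimum uses 0+1+2+3+2+2+0 = 10 min, leaving 44.
Highest margin per min first: P18 160 > P21 140 > P32 120 > P39 90 > P14 70 > P16 50 > P7 30.
P18: +7 to 7 (cap) → 37 left.
P21: +16 to 19 (cap) → 21 left.
P32: +3 to 3 (cap) → 18 left.
P39: +18 to 20 (cap) → 0 left.
Total = 160×7 + 70×1 + 90×20 + 140×19 + 50×2 + 30×2 + 120×3 = 6170.

6170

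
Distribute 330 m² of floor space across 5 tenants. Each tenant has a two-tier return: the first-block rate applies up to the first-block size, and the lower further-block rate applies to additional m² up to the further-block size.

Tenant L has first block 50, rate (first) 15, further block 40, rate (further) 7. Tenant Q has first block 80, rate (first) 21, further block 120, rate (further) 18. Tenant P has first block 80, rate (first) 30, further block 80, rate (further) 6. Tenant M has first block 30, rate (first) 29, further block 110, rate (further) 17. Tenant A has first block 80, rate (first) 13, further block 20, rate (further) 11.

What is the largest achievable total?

7450

Treat each block as its own option and order by rate: Tenant P/first 30 > Tenant M/first 29 > Tenant Q/first 21 > Tenant Q/second 18 > Tenant M/second 17 > Tenant L/first 15 > Tenant A/first 13 > Tenant A/second 11 > Tenant L/second 7 > Tenant P/second 6.
Tenant P first at 30: fill all 80 → 250 left.
Tenant M/first (29): +30 → 220 left.
Tenant Q/first (21): +80 → 140 left.
Fill Tenant Q second block (120 at 18) → 20 left.
20 remain; put them into Tenant M second at 17.
Total = 30×80 + 29×30 + 21×80 + 18×120 + 17×20 = 7450.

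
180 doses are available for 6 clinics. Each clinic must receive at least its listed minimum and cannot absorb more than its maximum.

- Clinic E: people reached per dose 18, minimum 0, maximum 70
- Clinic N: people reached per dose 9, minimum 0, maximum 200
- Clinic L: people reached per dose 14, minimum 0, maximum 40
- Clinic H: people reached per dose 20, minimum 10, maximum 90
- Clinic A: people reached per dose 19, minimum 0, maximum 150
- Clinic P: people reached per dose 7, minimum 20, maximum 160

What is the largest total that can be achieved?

Meeting every minimum uses 0+0+0+10+0+20 = 30 doses, leaving 150.
Highest people reached per dose first: Clinic H 20 > Clinic A 19 > Clinic E 18 > Clinic L 14 > Clinic N 9 > Clinic P 7.
Give Clinic H 80 more to hit its cap of 90 — 70 left.
Clinic A has room for 150 more but only 70 remain, so it gets 70.
Total = 20×90 + 19×70 + 7×20 = 3270.

3270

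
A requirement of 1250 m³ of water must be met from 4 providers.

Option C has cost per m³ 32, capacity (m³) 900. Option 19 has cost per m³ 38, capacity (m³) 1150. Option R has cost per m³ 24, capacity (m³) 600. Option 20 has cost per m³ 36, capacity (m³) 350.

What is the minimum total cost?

35200

Cheapest first:
Option R (24): use full 600 → 650 m³ to go.
Take 650 from Option C at 32 to finish.
Option 20, Option 19: unused.
Cost = 600×24 + 650×32 = 35200.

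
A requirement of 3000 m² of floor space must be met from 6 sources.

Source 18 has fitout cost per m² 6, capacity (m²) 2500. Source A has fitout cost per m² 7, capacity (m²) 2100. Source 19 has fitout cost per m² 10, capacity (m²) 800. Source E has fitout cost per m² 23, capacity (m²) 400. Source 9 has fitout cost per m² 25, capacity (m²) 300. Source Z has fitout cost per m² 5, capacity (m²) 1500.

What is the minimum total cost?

Cheapest first:
Take 1500 from Source Z at 5 → need 1500 more.
Source 18 at 6: take 1500 of its 2500 → requirement met.
Source A, Source 19, Source E, Source 9: unused.
Cost = 1500×5 + 1500×6 = 16500.

16500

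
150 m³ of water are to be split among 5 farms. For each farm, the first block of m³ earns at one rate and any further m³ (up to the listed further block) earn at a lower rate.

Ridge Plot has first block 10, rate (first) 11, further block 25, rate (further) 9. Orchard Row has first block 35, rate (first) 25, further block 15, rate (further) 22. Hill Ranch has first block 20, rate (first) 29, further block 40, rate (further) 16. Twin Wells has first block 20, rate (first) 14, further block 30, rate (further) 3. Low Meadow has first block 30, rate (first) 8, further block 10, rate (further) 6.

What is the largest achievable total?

Order all 10 blocks by rate: Hill Ranch/first 29 > Orchard Row/first 25 > Orchard Row/second 22 > Hill Ranch/second 16 > Twin Wells/first 14 > Ridge Plot/first 11 > Ridge Plot/second 9 > Low Meadow/first 8 > Low Meadow/second 6 > Twin Wells/second 3.
Hill Ranch/first (29): +20 — 130 left.
Orchard Row/first (25): +35 — 95 left.
Orchard Row/second (22): +15 — 80 left.
Hill Ranch/second (16): +40 — 40 left.
Twin Wells/first (14): +20 — 20 left.
Ridge Plot first at 11: fill all 10 — 10 left.
Ridge Plot second at 9: only 10 left, fill 10.
Total = 29×20 + 25×35 + 22×15 + 16×40 + 14×20 + 11×10 + 9×10 = 2905.

2905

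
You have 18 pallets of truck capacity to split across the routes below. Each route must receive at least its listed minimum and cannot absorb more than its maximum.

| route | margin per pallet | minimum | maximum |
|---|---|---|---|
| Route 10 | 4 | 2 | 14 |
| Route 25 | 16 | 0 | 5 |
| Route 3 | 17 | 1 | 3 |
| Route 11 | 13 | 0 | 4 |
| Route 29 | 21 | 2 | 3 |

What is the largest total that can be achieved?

258

Meeting every minimum uses 2+0+1+0+2 = 5 pallets, leaving 13.
Highest margin per pallet first: Route 29 21 > Route 3 17 > Route 25 16 > Route 11 13 > Route 10 4.
Route 29: +1 to 3 (cap) → 12 left.
Give Route 3 2 more to hit its cap of 3 → 10 left.
Give Route 25 5 more to hit its cap of 5 → 5 left.
Give Route 11 4 more to hit its cap of 4 → 1 left.
Only 1 left; Route 10 takes them to reach 3.
Total = 4×3 + 16×5 + 17×3 + 13×4 + 21×3 = 258.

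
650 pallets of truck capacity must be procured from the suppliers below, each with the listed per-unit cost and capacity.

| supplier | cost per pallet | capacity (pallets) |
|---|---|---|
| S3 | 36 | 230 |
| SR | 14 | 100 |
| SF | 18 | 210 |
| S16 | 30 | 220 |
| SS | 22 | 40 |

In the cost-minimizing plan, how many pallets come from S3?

Cheapest first:
SR (14): use full 100 → 550 pallets to go.
Take 210 from SF at 18 → need 340 more.
SS at 22: take all 40 pallets → 300 still needed.
S16 at 30: take all 220 pallets → 80 still needed.
Take 80 from S3 at 36 to finish.

80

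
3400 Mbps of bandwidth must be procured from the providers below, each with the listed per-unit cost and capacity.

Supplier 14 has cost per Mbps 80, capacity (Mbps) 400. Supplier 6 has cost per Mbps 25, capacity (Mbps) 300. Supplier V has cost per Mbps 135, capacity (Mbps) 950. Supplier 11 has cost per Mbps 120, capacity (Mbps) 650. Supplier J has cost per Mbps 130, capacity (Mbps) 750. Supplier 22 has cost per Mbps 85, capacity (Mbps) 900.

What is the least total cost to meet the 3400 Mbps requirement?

345500

Cheapest first:
Supplier 6 at 25: take all 300 Mbps → 3100 still needed.
Supplier 14 at 80: take all 400 Mbps → 2700 still needed.
Supplier 22 (85): use full 900 → 1800 Mbps to go.
Take 650 from Supplier 11 at 120 → need 1150 more.
Take 750 from Supplier J at 130 → need 400 more.
Supplier V (135): take the remaining 400 → done.
Cost = 300×25 + 400×80 + 900×85 + 650×120 + 750×130 + 400×135 = 345500.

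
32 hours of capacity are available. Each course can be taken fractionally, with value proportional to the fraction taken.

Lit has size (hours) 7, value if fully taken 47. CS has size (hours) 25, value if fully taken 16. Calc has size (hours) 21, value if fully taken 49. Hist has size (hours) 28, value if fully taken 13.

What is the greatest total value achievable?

Sort by value density: Lit 47/7≈6.71, Calc 49/21≈2.33, CS 16/25≈0.64, Hist 13/28≈0.464.
Take all of Lit (7 hours, value 47) → 25 hours left.
All 21 hours of Calc fit (value 49) → 4 remain.
Only 4 hours remain; take 4/25 of CS for value 16×4/25 = 2.56.
Total value = 98.56.

98.56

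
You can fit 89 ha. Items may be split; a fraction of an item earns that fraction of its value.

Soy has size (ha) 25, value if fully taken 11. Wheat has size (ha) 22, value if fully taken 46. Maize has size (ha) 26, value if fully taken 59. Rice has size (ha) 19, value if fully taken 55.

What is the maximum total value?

169.68

Rank by value-to-size ratio: Rice 55/19≈2.89, Maize 59/26≈2.27, Wheat 46/22≈2.09, Soy 11/25≈0.44.
Rice: take in full, 19 ha for value 55 — 70 left.
Take all of Maize (26 ha, value 59) — 44 ha left.
Take all of Wheat (22 ha, value 46) — 22 ha left.
Only 22 ha remain; take 22/25 of Soy for value 11×22/25 = 9.68.
Total value = 169.68.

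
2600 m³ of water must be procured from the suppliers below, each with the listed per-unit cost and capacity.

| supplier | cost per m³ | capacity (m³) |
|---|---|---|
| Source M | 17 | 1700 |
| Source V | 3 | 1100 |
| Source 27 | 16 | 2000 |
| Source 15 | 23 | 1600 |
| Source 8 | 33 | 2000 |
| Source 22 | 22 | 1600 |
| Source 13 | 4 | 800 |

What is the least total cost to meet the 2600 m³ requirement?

Use suppliers in increasing cost order.
Source V at 3: take all 1100 m³ → 1500 still needed.
Take 800 from Source 13 at 4 → need 700 more.
Source 27 at 16: take 700 of its 2000 → requirement met.
Source M, Source 22, Source 15, Source 8: unused.
Cost = 1100×3 + 800×4 + 700×16 = 17700.

17700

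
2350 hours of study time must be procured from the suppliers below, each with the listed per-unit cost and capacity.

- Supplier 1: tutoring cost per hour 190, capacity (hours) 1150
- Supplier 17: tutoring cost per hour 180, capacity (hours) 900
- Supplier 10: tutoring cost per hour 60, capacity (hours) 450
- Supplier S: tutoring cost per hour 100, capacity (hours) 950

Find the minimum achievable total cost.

293500

Fill from the cheapest supplier first.
Take 450 from Supplier 10 at 60 ; need 1900 more.
Take 950 from Supplier S at 100 ; need 950 more.
Supplier 17 (180): use full 900 ; 50 hours to go.
Supplier 1 (190): take the remaining 50 ; done.
Cost = 450×60 + 950×100 + 900×180 + 50×190 = 293500.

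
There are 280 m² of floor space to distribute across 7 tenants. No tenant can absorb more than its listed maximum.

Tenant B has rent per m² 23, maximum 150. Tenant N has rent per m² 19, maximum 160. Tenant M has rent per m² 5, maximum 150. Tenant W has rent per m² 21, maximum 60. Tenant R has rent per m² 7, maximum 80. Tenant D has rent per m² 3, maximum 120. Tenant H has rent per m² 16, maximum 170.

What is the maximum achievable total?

Rank by rent per m²: Tenant B 23 > Tenant W 21 > Tenant N 19 > Tenant H 16 > Tenant R 7 > Tenant M 5 > Tenant D 3.
Tenant B takes 150 to reach its cap of 150 ; 130 left.
Tenant W: +60 to 60 (cap) ; 70 left.
Tenant N has room for 160 but only 70 remain, so it gets 70.
Total = 23×150 + 19×70 + 21×60 = 6040.

6040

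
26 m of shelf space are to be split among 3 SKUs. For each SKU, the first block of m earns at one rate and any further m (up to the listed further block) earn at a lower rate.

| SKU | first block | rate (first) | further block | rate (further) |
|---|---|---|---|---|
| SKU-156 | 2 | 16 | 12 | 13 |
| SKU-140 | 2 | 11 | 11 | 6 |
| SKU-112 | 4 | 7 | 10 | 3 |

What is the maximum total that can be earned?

Rank every tier by rate: SKU-156/T1 16 > SKU-156/T2 13 > SKU-140/T1 11 > SKU-112/T1 7 > SKU-140/T2 6 > SKU-112/T2 3.
SKU-156/T1 (16): +2 ; 24 left.
SKU-156/T2 (13): +12 ; 12 left.
SKU-140/T1 (11): +2 ; 10 left.
SKU-112/T1 (7): +4 ; 6 left.
SKU-140 T2 at 6: only 6 left, fill 6.
Total = 16×2 + 13×12 + 11×2 + 7×4 + 6×6 = 274.

274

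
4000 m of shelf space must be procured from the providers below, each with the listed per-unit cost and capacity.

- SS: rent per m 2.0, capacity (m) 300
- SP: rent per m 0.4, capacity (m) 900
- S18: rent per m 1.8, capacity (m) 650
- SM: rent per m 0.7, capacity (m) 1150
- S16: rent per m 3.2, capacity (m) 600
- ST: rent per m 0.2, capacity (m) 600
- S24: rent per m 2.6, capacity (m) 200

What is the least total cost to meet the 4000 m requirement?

Fill from the cheapest provider first.
ST at 0.2: take all 600 m — 3400 still needed.
SP at 0.4: take all 900 m — 2500 still needed.
SM (0.7): use full 1150 — 1350 m to go.
S18 at 1.8: take all 650 m — 700 still needed.
SS (2.0): use full 300 — 400 m to go.
S24 at 2.6: take all 200 m — 200 still needed.
S16 (3.2): take the remaining 200 — done.
Cost = 600×0.2 + 900×0.4 + 1150×0.7 + 650×1.8 + 300×2.0 + 200×2.6 + 200×3.2 = 4215.

4215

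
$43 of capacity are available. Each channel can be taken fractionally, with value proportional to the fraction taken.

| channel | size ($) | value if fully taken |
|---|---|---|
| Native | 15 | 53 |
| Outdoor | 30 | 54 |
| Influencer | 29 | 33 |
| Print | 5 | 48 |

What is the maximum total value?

142.4

Sort by value density: Print 48/5≈9.6, Native 53/15≈3.53, Outdoor 54/30≈1.8, Influencer 33/29≈1.14.
All 5 $ of Print fit (value 48) → 38 remain.
Native: take in full, 15 $ for value 53 → 23 left.
Only 23 $ remain; take 23/30 of Outdoor for value 54×23/30 = 41.4.
Total value = 142.4.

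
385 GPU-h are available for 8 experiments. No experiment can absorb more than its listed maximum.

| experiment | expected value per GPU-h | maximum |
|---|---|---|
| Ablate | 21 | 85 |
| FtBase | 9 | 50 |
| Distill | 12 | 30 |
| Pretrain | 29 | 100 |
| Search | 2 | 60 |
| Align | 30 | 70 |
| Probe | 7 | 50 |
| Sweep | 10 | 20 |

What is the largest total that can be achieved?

8005

Order the experiments by expected value per GPU-h: Align 30 > Pretrain 29 > Ablate 21 > Distill 12 > Sweep 10 > FtBase 9 > Probe 7 > Search 2.
Align: +70 to 70 (cap) — 315 left.
Give Pretrain 100 to hit its cap of 100 — 215 left.
Give Ablate 85 to hit its cap of 85 — 130 left.
Distill takes 30 to reach its cap of 30 — 100 left.
Give Sweep 20 to hit its cap of 20 — 80 left.
FtBase takes 50 to reach its cap of 50 — 30 left.
Only 30 left; Probe takes them to reach 30.
Total = 21×85 + 9×50 + 12×30 + 29×100 + 30×70 + 7×30 + 10×20 = 8005.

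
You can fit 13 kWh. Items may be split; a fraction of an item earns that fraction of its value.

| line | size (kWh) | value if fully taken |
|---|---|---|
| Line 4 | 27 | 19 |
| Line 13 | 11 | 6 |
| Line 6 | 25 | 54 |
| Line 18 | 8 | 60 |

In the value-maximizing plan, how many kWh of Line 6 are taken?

Rank by value-to-size ratio: Line 18 60/8≈7.5, Line 6 54/25≈2.16, Line 4 19/27≈0.704, Line 13 6/11≈0.545.
Line 18: take in full, 8 kWh for value 60 — 5 left.
Fill the last 5 kWh with part of Line 6: 5/25 of it earns 10.8.

5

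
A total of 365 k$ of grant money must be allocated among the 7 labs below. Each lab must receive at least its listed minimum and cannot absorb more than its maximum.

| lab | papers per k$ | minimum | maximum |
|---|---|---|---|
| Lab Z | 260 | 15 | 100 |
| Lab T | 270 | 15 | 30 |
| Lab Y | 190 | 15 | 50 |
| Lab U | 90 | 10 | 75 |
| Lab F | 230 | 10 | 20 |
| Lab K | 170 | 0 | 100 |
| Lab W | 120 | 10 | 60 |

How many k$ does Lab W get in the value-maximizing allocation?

Meeting every minimum uses 15+15+15+10+10+0+10 = 75 k$, leaving 290.
Order the labs by papers per k$: Lab T 270 > Lab Z 260 > Lab F 230 > Lab Y 190 > Lab K 170 > Lab W 120 > Lab U 90.
Lab T takes 15 more to reach its cap of 30 — 275 left.
Lab Z: +85 to 100 (cap) — 190 left.
Lab F takes 10 more to reach its cap of 20 — 180 left.
Give Lab Y 35 more to hit its cap of 50 — 145 left.
Lab K: +100 to 100 (cap) — 45 left.
Lab W: +45 (room for 50) → 55. Pool exhausted.

55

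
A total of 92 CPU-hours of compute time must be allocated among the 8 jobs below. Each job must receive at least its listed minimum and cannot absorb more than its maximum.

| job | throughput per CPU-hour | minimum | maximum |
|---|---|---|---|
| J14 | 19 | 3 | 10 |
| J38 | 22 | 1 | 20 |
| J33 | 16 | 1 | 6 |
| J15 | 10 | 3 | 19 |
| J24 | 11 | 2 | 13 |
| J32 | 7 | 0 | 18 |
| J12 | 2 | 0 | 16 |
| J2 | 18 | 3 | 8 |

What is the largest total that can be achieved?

1315

Meeting every minimum uses 3+1+1+3+2+0+0+3 = 13 CPU-hours, leaving 79.
Order the jobs by throughput per CPU-hour: J38 22 > J14 19 > J2 18 > J33 16 > J24 11 > J15 10 > J32 7 > J12 2.
Give J38 19 more to hit its cap of 20 — 60 left.
J14: +7 to 10 (cap) — 53 left.
J2 takes 5 more to reach its cap of 8 — 48 left.
J33 takes 5 more to reach its cap of 6 — 43 left.
J24: +11 to 13 (cap) — 32 left.
Give J15 16 more to hit its cap of 19 — 16 left.
J32 has room for 18 more but only 16 remain, so it gets 16.
Total = 19×10 + 22×20 + 16×6 + 10×19 + 11×13 + 7×16 + 18×8 = 1315.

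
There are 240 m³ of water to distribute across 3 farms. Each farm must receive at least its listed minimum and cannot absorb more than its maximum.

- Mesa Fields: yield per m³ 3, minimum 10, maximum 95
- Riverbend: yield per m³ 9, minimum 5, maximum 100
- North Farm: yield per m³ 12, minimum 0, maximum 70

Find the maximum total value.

Meeting every minimum uses 10+5+0 = 15 m³, leaving 225.
Rank by yield per m³: North Farm 12 > Riverbend 9 > Mesa Fields 3.
North Farm takes 70 more to reach its cap of 70 → 155 left.
Riverbend: +95 to 100 (cap) → 60 left.
Mesa Fields has room for 85 more but only 60 remain, so it gets 70.
Total = 3×70 + 9×100 + 12×70 = 1950.

1950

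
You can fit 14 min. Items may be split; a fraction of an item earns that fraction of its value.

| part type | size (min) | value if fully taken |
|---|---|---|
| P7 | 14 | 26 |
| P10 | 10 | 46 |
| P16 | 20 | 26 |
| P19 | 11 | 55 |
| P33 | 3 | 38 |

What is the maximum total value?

93

Rank by value-to-size ratio: P33 38/3≈12.7, P19 55/11≈5, P10 46/10≈4.6, P7 26/14≈1.86, P16 26/20≈1.3.
All 3 min of P33 fit (value 38) ; 11 remain.
P19: take in full, 11 min for value 55 ; 0 left.
Total value = 93.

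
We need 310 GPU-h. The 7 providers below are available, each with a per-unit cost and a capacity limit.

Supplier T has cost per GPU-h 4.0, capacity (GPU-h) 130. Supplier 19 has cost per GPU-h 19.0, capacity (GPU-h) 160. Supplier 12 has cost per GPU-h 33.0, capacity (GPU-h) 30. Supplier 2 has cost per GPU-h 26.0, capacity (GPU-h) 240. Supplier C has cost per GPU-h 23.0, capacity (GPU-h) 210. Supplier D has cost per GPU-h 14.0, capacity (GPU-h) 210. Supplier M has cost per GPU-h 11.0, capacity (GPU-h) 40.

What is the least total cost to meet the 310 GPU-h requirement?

Fill from the cheapest provider first.
Take 130 from Supplier T at 4.0 — need 180 more.
Take 40 from Supplier M at 11.0 — need 140 more.
Take 140 from Supplier D at 14.0 to finish.
Supplier 19, Supplier C, Supplier 2, Supplier 12: unused.
Cost = 130×4.0 + 40×11.0 + 140×14.0 = 2920.

2920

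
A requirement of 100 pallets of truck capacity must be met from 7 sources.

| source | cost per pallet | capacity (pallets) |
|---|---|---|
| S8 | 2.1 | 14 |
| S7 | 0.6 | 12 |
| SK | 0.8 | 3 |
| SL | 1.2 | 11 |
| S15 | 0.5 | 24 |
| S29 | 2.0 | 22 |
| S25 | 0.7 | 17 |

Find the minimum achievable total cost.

Fill from the cheapest source first.
S15 at 0.5: take all 24 pallets ; 76 still needed.
S7 at 0.6: take all 12 pallets ; 64 still needed.
S25 (0.7): use full 17 ; 47 pallets to go.
SK at 0.8: take all 3 pallets ; 44 still needed.
Take 11 from SL at 1.2 ; need 33 more.
S29 (2.0): use full 22 ; 11 pallets to go.
S8 (2.1): take the remaining 11 ; done.
Cost = 24×0.5 + 12×0.6 + 17×0.7 + 3×0.8 + 11×1.2 + 22×2.0 + 11×2.1 = 113.8.

113.8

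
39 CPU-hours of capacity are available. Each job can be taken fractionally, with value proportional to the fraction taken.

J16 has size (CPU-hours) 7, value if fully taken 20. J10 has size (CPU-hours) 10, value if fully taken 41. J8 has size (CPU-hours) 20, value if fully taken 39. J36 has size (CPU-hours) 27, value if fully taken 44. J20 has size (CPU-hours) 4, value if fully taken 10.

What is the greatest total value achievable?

106.1

Sort by value density: J10 41/10≈4.1, J16 20/7≈2.86, J20 10/4≈2.5, J8 39/20≈1.95, J36 44/27≈1.63.
Take all of J10 (10 CPU-hours, value 41) ; 29 CPU-hours left.
Take all of J16 (7 CPU-hours, value 20) ; 22 CPU-hours left.
J20: take in full, 4 CPU-hours for value 10 ; 18 left.
Only 18 CPU-hours remain; take 18/20 of J8 for value 39×18/20 = 35.1.
Total value = 106.1.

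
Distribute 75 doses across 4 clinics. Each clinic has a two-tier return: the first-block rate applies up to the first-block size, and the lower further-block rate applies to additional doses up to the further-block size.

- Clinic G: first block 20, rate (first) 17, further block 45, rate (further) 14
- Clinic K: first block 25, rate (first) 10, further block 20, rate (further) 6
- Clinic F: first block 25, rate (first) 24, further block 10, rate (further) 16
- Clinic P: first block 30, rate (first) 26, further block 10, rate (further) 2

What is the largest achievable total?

1720

Treat each block as its own option and order by rate: Clinic P/tier1 26 > Clinic F/tier1 24 > Clinic G/tier1 17 > Clinic F/tier2 16 > Clinic G/tier2 14 > Clinic K/tier1 10 > Clinic K/tier2 6 > Clinic P/tier2 2.
Clinic P tier1 at 26: fill all 30 → 45 left.
Clinic F/tier1 (24): +25 → 20 left.
Fill Clinic G tier1 block (20 at 17) → 0 left.
Total = 26×30 + 24×25 + 17×20 = 1720.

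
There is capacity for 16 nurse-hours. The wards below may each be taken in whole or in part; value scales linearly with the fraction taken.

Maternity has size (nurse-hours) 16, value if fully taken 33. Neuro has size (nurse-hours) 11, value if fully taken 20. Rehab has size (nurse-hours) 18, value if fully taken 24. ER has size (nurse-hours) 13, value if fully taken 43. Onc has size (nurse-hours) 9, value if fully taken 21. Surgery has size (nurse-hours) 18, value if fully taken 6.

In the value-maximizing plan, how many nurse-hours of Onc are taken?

Sort by value density: ER 43/13≈3.31, Onc 21/9≈2.33, Maternity 33/16≈2.06, Neuro 20/11≈1.82, Rehab 24/18≈1.33, Surgery 6/18≈0.333.
Take all of ER (13 nurse-hours, value 43) — 3 nurse-hours left.
Only 3 nurse-hours remain; take 3/9 of Onc for value 21×3/9 = 7.

3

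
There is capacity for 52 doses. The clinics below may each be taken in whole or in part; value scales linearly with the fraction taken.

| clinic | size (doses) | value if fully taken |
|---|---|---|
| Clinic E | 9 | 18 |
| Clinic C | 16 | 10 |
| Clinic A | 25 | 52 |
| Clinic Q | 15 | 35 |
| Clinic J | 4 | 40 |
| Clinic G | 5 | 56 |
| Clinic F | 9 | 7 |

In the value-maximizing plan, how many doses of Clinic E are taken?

Rank by value-to-size ratio: Clinic G 56/5≈11.2, Clinic J 40/4≈10, Clinic Q 35/15≈2.33, Clinic A 52/25≈2.08, Clinic E 18/9≈2, Clinic F 7/9≈0.778, Clinic C 10/16≈0.625.
Clinic G: take in full, 5 doses for value 56 ; 47 left.
All 4 doses of Clinic J fit (value 40) ; 43 remain.
Take all of Clinic Q (15 doses, value 35) ; 28 doses left.
All 25 doses of Clinic A fit (value 52) ; 3 remain.
3 doses left: a 3/9 share of Clinic E gives 18×3/9 = 6.

3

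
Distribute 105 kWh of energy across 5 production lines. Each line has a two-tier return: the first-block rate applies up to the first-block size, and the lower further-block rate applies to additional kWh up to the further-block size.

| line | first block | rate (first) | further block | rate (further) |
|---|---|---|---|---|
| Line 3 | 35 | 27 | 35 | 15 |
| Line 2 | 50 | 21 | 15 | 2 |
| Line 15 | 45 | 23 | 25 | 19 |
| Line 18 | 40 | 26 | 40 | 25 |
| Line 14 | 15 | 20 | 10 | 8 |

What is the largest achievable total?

2735

Order all 10 blocks by rate: Line 3/tier1 27 > Line 18/tier1 26 > Line 18/tier2 25 > Line 15/tier1 23 > Line 2/tier1 21 > Line 14/tier1 20 > Line 15/tier2 19 > Line 3/tier2 15 > Line 14/tier2 8 > Line 2/tier2 2.
Fill Line 3 tier1 block (35 at 27) ; 70 left.
Line 18/tier1 (26): +40 ; 30 left.
Line 18 tier2 at 25: only 30 left, fill 30.
Total = 27×35 + 26×40 + 25×30 = 2735.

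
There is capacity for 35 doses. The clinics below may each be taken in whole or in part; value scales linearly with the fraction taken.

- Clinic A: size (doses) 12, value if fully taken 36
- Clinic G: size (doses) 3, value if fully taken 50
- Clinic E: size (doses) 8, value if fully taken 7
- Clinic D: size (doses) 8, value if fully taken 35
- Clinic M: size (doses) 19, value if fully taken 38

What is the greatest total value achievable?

Rank by value-to-size ratio: Clinic G 50/3≈16.7, Clinic D 35/8≈4.38, Clinic A 36/12≈3, Clinic M 38/19≈2, Clinic E 7/8≈0.875.
All 3 doses of Clinic G fit (value 50) → 32 remain.
Take all of Clinic D (8 doses, value 35) → 24 doses left.
All 12 doses of Clinic A fit (value 36) → 12 remain.
12 doses left: a 12/19 share of Clinic M gives 38×12/19 = 24.
Total value = 145.

145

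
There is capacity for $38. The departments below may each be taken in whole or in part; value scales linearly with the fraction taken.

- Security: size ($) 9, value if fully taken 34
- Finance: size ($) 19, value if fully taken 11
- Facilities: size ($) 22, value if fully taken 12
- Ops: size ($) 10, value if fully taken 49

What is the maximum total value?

94

Rank by value-to-size ratio: Ops 49/10≈4.9, Security 34/9≈3.78, Finance 11/19≈0.579, Facilities 12/22≈0.545.
All 10 $ of Ops fit (value 49) — 28 remain.
All 9 $ of Security fit (value 34) — 19 remain.
Take all of Finance (19 $, value 11) — 0 $ left.
Total value = 94.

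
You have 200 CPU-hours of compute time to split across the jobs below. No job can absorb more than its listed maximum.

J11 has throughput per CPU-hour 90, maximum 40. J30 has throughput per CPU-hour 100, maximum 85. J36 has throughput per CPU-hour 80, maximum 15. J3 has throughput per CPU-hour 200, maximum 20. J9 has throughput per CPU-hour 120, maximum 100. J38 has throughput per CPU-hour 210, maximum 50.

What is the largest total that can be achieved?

Highest throughput per CPU-hour first: J38 210 > J3 200 > J9 120 > J30 100 > J11 90 > J36 80.
Give J38 50 to hit its cap of 50 → 150 left.
J3 takes 20 to reach its cap of 20 → 130 left.
Give J9 100 to hit its cap of 100 → 30 left.
J30 has room for 85 but only 30 remain, so it gets 30.
Total = 100×30 + 200×20 + 120×100 + 210×50 = 29500.

29500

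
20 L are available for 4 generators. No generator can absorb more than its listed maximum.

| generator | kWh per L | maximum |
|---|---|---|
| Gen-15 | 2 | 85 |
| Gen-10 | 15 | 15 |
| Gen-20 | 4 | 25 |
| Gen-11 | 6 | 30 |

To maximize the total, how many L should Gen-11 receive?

Highest kWh per L first: Gen-10 15 > Gen-11 6 > Gen-20 4 > Gen-15 2.
Gen-10 takes 15 to reach its cap of 15 → 5 left.
Gen-11: +5 (room for 30) → 5. Pool exhausted.

5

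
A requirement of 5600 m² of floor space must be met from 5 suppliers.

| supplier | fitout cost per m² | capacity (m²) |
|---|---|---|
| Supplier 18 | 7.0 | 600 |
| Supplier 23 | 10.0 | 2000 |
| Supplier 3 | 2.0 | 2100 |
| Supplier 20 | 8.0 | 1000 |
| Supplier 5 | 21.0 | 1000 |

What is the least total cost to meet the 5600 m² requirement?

35400

Cheapest first:
Supplier 3 at 2.0: take all 2100 m² ; 3500 still needed.
Supplier 18 (7.0): use full 600 ; 2900 m² to go.
Supplier 20 at 8.0: take all 1000 m² ; 1900 still needed.
Take 1900 from Supplier 23 at 10.0 to finish.
Supplier 5: unused.
Cost = 2100×2.0 + 600×7.0 + 1000×8.0 + 1900×10.0 = 35400.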